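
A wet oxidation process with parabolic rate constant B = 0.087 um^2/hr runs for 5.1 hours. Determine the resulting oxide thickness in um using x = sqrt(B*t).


Step 1: Compute B*t = 0.087 * 5.1 = 0.4437
Step 2: x = sqrt(0.4437)
x = 0.666 um


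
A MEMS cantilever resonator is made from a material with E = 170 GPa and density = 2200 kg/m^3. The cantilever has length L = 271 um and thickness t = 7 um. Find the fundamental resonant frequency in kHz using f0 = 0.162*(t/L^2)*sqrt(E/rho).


Step 1: Convert units to SI.
t_SI = 7e-6 m, L_SI = 271e-6 m
Step 2: Calculate sqrt(E/rho).
sqrt(170e9 / 2200) = 8790.49 m/s
Step 3: Compute f0.
f0 = 0.162 * 7e-6 / (271e-6)^2 * 8790.49 = 135733.7 Hz = 135.73 kHz


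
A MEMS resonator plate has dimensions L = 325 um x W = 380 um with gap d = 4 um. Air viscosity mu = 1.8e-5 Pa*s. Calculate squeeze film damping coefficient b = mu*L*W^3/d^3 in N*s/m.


Step 1: Convert to SI.
L = 325e-6 m, W = 380e-6 m, d = 4e-6 m
Step 2: W^3 = (380e-6)^3 = 5.49e-11 m^3
Step 3: d^3 = (4e-6)^3 = 6.40e-17 m^3
Step 4: b = 1.8e-5 * 325e-6 * 5.49e-11 / 6.40e-17
b = 5.02e-03 N*s/m


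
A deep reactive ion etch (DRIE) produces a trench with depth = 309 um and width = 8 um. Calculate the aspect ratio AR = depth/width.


Step 1: AR = depth / width
Step 2: AR = 309 / 8
AR = 38.6


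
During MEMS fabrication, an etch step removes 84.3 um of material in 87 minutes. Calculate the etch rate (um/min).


Step 1: Etch rate = depth / time
Step 2: rate = 84.3 / 87
rate = 0.969 um/min


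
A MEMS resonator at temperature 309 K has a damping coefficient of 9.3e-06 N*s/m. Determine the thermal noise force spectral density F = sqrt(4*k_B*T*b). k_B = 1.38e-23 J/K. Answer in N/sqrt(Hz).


Step 1: Compute 4 * k_B * T * b
= 4 * 1.38e-23 * 309 * 9.3e-06
= 1.5863e-25 N^2/Hz
Step 2: F_noise = sqrt(1.5863e-25)
F_noise = 3.98e-13 N/sqrt(Hz)


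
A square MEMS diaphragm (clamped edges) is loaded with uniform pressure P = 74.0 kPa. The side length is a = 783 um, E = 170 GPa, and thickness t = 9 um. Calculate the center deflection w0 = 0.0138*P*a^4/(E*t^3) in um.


Step 1: Convert pressure to compatible units (E is in GPa, so P in GPa).
P = 74.0 kPa = 74.0e-6 GPa
Step 2: Compute numerator: 0.0138 * P * a^4.
a^4 = 783^4 = 375878121921
numerator = 0.0138 * 74.0e-6 * 375878121921 = 3.838467e+05
Step 3: Compute denominator: E * t^3 = 170 * 9^3 = 123930
Step 4: w0 = numerator / denominator = 3.838467e+05 / 123930 = 3.0973 um


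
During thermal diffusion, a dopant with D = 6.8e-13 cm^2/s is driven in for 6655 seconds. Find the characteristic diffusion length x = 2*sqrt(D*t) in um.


Step 1: Compute D*t = 6.8e-13 * 6655 = 4.5254e-09 cm^2
Step 2: sqrt(D*t) = 6.72711e-05 cm
Step 3: x = 2 * 6.72711e-05 cm = 1.345422e-04 cm
Step 4: Convert to um (1 cm = 1e4 um): x = 1.345 um


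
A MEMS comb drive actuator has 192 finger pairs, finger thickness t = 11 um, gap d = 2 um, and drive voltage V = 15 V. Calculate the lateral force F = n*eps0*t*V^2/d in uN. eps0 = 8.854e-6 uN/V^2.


Step 1: Parameters: n=192, eps0=8.854e-6 uN/V^2, t=11 um, V=15 V, d=2 um
Step 2: V^2 = 225
Step 3: F = 192 * 8.854e-6 * 11 * 225 / 2
F = 2.104 uN


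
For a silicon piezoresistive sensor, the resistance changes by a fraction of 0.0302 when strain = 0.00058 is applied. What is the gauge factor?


Step 1: Identify values.
dR/R = 0.0302, strain = 0.00058
Step 2: GF = (dR/R) / strain = 0.0302 / 0.00058
GF = 52.1


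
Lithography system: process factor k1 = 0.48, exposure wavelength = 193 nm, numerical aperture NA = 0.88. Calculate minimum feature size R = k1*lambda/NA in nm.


Step 1: Identify values: k1 = 0.48, lambda = 193 nm, NA = 0.88
Step 2: R = k1 * lambda / NA
R = 0.48 * 193 / 0.88
R = 105.3 nm


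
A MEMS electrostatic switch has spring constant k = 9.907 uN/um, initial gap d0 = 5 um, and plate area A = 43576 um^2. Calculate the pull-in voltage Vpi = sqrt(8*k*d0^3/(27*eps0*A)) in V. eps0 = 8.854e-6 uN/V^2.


Step 1: Compute numerator: 8 * k * d0^3 = 8 * 9.907 * 5^3 = 9907.0
Step 2: Compute denominator: 27 * eps0 * A = 27 * 8.854e-6 * 43576 = 10.417191
Step 3: Vpi = sqrt(9907.0 / 10.417191)
Vpi = 30.84 V


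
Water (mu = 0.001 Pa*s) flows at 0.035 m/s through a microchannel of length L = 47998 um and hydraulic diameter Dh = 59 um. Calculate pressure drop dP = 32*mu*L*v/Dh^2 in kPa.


Step 1: Convert to SI: L = 47998e-6 m, Dh = 59e-6 m
Step 2: dP = 32 * 0.001 * 47998e-6 * 0.035 / (59e-6)^2
Step 3: dP = 15443.19 Pa
Step 4: Convert to kPa: dP = 15.44 kPa


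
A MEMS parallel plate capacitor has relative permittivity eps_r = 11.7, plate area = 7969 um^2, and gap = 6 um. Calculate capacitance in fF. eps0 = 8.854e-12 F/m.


Step 1: Convert area to m^2: A = 7969e-12 m^2
Step 2: Convert gap to m: d = 6e-6 m
Step 3: C = eps0 * eps_r * A / d
C = 8.854e-12 * 11.7 * 7969e-12 / 6e-6
Step 4: Convert to fF (multiply by 1e15).
C = 137.59 fF


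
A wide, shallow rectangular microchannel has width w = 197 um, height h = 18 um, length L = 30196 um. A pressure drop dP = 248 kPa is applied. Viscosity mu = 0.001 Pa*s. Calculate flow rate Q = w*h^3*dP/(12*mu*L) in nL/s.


Step 1: Convert all dimensions to SI (meters).
w = 197e-6 m, h = 18e-6 m, L = 30196e-6 m, dP = 248e3 Pa
Step 2: Q = w * h^3 * dP / (12 * mu * L)
Q = 197e-6 * (18e-6)^3 * 248e3 / (12 * 0.001 * 30196e-6) = 7.863298e-10 m^3/s
Step 3: Convert Q from m^3/s to nL/s (1 m^3 = 1e12 nL, so multiply by 1e12).
Q = 786.33 nL/s


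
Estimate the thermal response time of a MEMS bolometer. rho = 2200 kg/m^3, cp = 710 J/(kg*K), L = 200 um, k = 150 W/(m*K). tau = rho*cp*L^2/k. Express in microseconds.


Step 1: Convert L to m: L = 200e-6 m
Step 2: L^2 = (200e-6)^2 = 4e-08 m^2
Step 3: tau = 2200 * 710 * 4e-08 / 150 = 4.1653333e-04 s
Step 4: Convert to microseconds (multiply by 1e6).
tau = 416.533 us


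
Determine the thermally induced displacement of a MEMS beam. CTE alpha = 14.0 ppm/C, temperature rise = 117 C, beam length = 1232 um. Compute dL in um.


Step 1: Convert CTE: alpha = 14.0 ppm/C = 14.0e-6 /C
Step 2: dL = 14.0e-6 * 117 * 1232
dL = 2.018 um


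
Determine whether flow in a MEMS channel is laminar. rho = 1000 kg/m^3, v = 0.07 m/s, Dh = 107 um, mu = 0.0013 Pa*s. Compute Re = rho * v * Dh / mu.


Step 1: Convert Dh to meters: Dh = 107e-6 m
Step 2: Re = rho * v * Dh / mu
Re = 1000 * 0.07 * 107e-6 / 0.0013
Re = 5.762
Since Re = 5.762 is below ~2300, the flow is laminar.


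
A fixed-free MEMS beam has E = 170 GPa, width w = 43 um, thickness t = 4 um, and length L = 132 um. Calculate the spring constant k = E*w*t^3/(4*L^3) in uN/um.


Step 1: Convert E to consistent units (1 GPa = 1000 uN/um^2).
E = 170 GPa = 170000 uN/um^2
Step 2: Compute t^3 = 4^3 = 64
Step 3: Compute L^3 = 132^3 = 2299968
Step 4: k = 170000 * 43 * 64 / (4 * 2299968)
k = 50.8529 uN/um


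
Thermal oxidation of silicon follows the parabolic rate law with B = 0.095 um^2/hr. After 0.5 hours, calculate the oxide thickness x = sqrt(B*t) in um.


Step 1: Compute B*t = 0.095 * 0.5 = 0.0475
Step 2: x = sqrt(0.0475)
x = 0.218 um


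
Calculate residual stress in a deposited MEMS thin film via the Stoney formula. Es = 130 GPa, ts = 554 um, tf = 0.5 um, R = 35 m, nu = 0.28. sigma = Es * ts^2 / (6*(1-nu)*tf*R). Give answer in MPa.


Step 1: Compute numerator: Es * ts^2 = 130 * 554^2 = 39899080 (GPa*um^2)
Step 2: Compute denominator (R in um): 6*(1-nu)*tf*R = 6*0.72*0.5*35e6 = 75600000.0 (um^2)
Step 3: sigma (GPa) = 39899080 / 75600000.0 = 5.27766e-01 GPa
Step 4: Convert to MPa (x1000): sigma = 527.8 MPa


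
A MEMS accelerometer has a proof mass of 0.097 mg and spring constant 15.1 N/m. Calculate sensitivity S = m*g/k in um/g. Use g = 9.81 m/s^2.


Step 1: Convert mass: m = 0.097 mg = 9.70e-08 kg
Step 2: S = m * g / k = 9.70e-08 * 9.81 / 15.1
Step 3: S = 6.30e-08 m/g
Step 4: Convert to um/g: S = 0.063 um/g


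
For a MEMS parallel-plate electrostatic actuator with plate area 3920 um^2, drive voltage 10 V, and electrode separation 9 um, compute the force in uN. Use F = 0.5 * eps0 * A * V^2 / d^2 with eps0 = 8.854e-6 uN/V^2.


Step 1: Identify parameters.
eps0 = 8.854e-6 uN/V^2, A = 3920 um^2, V = 10 V, d = 9 um
Step 2: Compute V^2 = 10^2 = 100
Step 3: Compute d^2 = 9^2 = 81
Step 4: F = 0.5 * 8.854e-6 * 3920 * 100 / 81
F = 0.021 uN


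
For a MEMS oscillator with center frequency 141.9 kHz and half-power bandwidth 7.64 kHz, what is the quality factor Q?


Step 1: Q = f0 / bandwidth
Step 2: Q = 141.9 / 7.64
Q = 18.6


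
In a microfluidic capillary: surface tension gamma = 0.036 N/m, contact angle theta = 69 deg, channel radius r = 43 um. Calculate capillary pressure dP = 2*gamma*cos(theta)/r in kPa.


Step 1: cos(69 deg) = 0.3584
Step 2: Convert r to m: r = 43e-6 m
Step 3: dP = 2 * 0.036 * 0.3584 / 43e-6 = 600.1 Pa
Step 4: Convert Pa to kPa (divide by 1000).
dP = 0.6 kPa


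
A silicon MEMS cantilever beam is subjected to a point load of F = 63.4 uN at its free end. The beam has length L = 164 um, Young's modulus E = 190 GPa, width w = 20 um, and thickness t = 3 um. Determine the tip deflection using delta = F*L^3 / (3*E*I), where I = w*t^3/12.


Step 1: Calculate the second moment of area.
I = w * t^3 / 12 = 20 * 3^3 / 12 = 45.0 um^4
Step 2: Convert E to consistent units (1 GPa = 1000 uN/um^2).
E = 190 GPa = 190000 uN/um^2
Step 3: Calculate tip deflection.
delta = F * L^3 / (3 * E * I)
delta = 63.4 * 164^3 / (3 * 190000 * 45.0)
delta = 10.9027 um


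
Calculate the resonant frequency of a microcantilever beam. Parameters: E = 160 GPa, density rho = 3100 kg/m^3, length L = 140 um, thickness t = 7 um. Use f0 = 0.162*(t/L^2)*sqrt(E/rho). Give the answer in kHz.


Step 1: Convert units to SI.
t_SI = 7e-6 m, L_SI = 140e-6 m
Step 2: Calculate sqrt(E/rho).
sqrt(160e9 / 3100) = 7184.21 m/s
Step 3: Compute f0.
f0 = 0.162 * 7e-6 / (140e-6)^2 * 7184.21 = 415657.9 Hz = 415.66 kHz


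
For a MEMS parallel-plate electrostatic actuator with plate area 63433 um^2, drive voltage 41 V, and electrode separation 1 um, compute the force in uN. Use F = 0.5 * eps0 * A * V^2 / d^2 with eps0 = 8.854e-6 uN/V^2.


Step 1: Identify parameters.
eps0 = 8.854e-6 uN/V^2, A = 63433 um^2, V = 41 V, d = 1 um
Step 2: Compute V^2 = 41^2 = 1681
Step 3: Compute d^2 = 1^2 = 1
Step 4: F = 0.5 * 8.854e-6 * 63433 * 1681 / 1
F = 472.055 uN


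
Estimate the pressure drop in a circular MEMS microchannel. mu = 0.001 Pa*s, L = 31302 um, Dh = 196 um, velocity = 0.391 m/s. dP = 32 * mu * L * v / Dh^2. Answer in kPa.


Step 1: Convert to SI: L = 31302e-6 m, Dh = 196e-6 m
Step 2: dP = 32 * 0.001 * 31302e-6 * 0.391 / (196e-6)^2
Step 3: dP = 10194.99 Pa
Step 4: Convert to kPa: dP = 10.19 kPa


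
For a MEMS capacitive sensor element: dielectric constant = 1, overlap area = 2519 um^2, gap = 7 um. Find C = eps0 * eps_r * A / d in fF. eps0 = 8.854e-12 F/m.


Step 1: Convert area to m^2: A = 2519e-12 m^2
Step 2: Convert gap to m: d = 7e-6 m
Step 3: C = eps0 * eps_r * A / d
C = 8.854e-12 * 1 * 2519e-12 / 7e-6
Step 4: Convert to fF (multiply by 1e15).
C = 3.19 fF


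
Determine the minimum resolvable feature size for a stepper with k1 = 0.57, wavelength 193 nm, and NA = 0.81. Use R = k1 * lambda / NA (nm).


Step 1: Identify values: k1 = 0.57, lambda = 193 nm, NA = 0.81
Step 2: R = k1 * lambda / NA
R = 0.57 * 193 / 0.81
R = 135.8 nm


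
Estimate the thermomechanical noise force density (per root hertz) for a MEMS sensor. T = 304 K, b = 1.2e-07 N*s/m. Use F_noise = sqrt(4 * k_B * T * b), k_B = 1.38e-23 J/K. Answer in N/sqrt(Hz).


Step 1: Compute 4 * k_B * T * b
= 4 * 1.38e-23 * 304 * 1.2e-07
= 2.0137e-27 N^2/Hz
Step 2: F_noise = sqrt(2.0137e-27)
F_noise = 4.49e-14 N/sqrt(Hz)


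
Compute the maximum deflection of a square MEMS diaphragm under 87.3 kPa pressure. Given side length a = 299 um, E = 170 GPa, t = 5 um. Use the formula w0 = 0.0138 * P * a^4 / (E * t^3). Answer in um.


Step 1: Convert pressure to compatible units (E is in GPa, so P in GPa).
P = 87.3 kPa = 87.3e-6 GPa
Step 2: Compute numerator: 0.0138 * P * a^4.
a^4 = 299^4 = 7992538801
numerator = 0.0138 * 87.3e-6 * 7992538801 = 9.62893e+03
Step 3: Compute denominator: E * t^3 = 170 * 5^3 = 21250
Step 4: w0 = numerator / denominator = 9.62893e+03 / 21250 = 0.4531 um


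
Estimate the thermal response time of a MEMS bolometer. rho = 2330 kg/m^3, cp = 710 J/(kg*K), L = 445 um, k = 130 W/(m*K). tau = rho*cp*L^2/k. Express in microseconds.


Step 1: Convert L to m: L = 445e-6 m
Step 2: L^2 = (445e-6)^2 = 1.98025e-07 m^2
Step 3: tau = 2330 * 710 * 1.98025e-07 / 130 = 2.51994429e-03 s
Step 4: Convert to microseconds (multiply by 1e6).
tau = 2519.944 us


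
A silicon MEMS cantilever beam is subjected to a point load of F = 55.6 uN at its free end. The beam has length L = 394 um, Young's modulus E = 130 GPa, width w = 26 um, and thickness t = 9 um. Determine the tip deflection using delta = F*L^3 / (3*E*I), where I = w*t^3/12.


Step 1: Calculate the second moment of area.
I = w * t^3 / 12 = 26 * 9^3 / 12 = 1579.5 um^4
Step 2: Convert E to consistent units (1 GPa = 1000 uN/um^2).
E = 130 GPa = 130000 uN/um^2
Step 3: Calculate tip deflection.
delta = F * L^3 / (3 * E * I)
delta = 55.6 * 394^3 / (3 * 130000 * 1579.5)
delta = 5.5205 um


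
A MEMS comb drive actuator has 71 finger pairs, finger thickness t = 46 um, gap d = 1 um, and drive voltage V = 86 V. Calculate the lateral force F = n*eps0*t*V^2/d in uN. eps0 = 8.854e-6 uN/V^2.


Step 1: Parameters: n=71, eps0=8.854e-6 uN/V^2, t=46 um, V=86 V, d=1 um
Step 2: V^2 = 7396
Step 3: F = 71 * 8.854e-6 * 46 * 7396 / 1
F = 213.871 uN


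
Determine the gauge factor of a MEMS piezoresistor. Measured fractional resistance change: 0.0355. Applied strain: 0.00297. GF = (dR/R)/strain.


Step 1: Identify values.
dR/R = 0.0355, strain = 0.00297
Step 2: GF = (dR/R) / strain = 0.0355 / 0.00297
GF = 12.0


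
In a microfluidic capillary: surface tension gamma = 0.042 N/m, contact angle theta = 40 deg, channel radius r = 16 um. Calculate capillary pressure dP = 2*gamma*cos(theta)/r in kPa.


Step 1: cos(40 deg) = 0.766
Step 2: Convert r to m: r = 16e-6 m
Step 3: dP = 2 * 0.042 * 0.766 / 16e-6 = 4021.5 Pa
Step 4: Convert Pa to kPa (divide by 1000).
dP = 4.02 kPa


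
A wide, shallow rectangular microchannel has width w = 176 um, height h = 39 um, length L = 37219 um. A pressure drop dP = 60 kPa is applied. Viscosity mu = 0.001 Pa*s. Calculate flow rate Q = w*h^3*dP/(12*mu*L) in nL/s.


Step 1: Convert all dimensions to SI (meters).
w = 176e-6 m, h = 39e-6 m, L = 37219e-6 m, dP = 60e3 Pa
Step 2: Q = w * h^3 * dP / (12 * mu * L)
Q = 176e-6 * (39e-6)^3 * 60e3 / (12 * 0.001 * 37219e-6) = 1.40252882e-09 m^3/s
Step 3: Convert Q from m^3/s to nL/s (1 m^3 = 1e12 nL, so multiply by 1e12).
Q = 1402.529 nL/s


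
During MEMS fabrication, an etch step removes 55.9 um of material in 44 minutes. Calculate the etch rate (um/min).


Step 1: Etch rate = depth / time
Step 2: rate = 55.9 / 44
rate = 1.27 um/min


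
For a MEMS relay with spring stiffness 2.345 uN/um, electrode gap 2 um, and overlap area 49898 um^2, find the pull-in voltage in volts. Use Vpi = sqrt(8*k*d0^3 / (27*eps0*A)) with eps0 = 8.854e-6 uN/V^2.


Step 1: Compute numerator: 8 * k * d0^3 = 8 * 2.345 * 2^3 = 150.08
Step 2: Compute denominator: 27 * eps0 * A = 27 * 8.854e-6 * 49898 = 11.928516
Step 3: Vpi = sqrt(150.08 / 11.928516)
Vpi = 3.55 V


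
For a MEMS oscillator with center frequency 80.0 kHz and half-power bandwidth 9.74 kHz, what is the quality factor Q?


Step 1: Q = f0 / bandwidth
Step 2: Q = 80.0 / 9.74
Q = 8.2


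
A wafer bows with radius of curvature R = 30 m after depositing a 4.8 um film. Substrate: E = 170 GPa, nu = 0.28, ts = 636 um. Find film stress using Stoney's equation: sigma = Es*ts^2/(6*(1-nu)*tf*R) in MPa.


Step 1: Compute numerator: Es * ts^2 = 170 * 636^2 = 68764320 (GPa*um^2)
Step 2: Compute denominator (R in um): 6*(1-nu)*tf*R = 6*0.72*4.8*30e6 = 622080000.0 (um^2)
Step 3: sigma (GPa) = 68764320 / 622080000.0 = 1.10539e-01 GPa
Step 4: Convert to MPa (x1000): sigma = 110.5 MPa


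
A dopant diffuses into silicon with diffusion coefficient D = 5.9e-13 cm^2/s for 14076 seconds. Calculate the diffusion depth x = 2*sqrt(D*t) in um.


Step 1: Compute D*t = 5.9e-13 * 14076 = 8.30484e-09 cm^2
Step 2: sqrt(D*t) = 9.11309e-05 cm
Step 3: x = 2 * 9.11309e-05 cm = 1.822618e-04 cm
Step 4: Convert to um (1 cm = 1e4 um): x = 1.823 um


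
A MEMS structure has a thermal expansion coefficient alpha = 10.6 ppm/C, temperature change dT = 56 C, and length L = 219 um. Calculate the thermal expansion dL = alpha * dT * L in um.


Step 1: Convert CTE: alpha = 10.6 ppm/C = 10.6e-6 /C
Step 2: dL = 10.6e-6 * 56 * 219
dL = 0.13 um


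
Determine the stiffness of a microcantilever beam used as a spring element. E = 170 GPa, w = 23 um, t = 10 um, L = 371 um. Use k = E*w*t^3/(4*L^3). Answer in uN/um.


Step 1: Convert E to consistent units (1 GPa = 1000 uN/um^2).
E = 170 GPa = 170000 uN/um^2
Step 2: Compute t^3 = 10^3 = 1000
Step 3: Compute L^3 = 371^3 = 51064811
Step 4: k = 170000 * 23 * 1000 / (4 * 51064811)
k = 19.1423 uN/um


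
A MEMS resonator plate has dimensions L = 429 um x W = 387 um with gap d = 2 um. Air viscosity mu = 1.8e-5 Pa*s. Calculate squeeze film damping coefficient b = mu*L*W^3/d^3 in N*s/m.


Step 1: Convert to SI.
L = 429e-6 m, W = 387e-6 m, d = 2e-6 m
Step 2: W^3 = (387e-6)^3 = 5.80e-11 m^3
Step 3: d^3 = (2e-6)^3 = 8.00e-18 m^3
Step 4: b = 1.8e-5 * 429e-6 * 5.80e-11 / 8.00e-18
b = 5.59e-02 N*s/m


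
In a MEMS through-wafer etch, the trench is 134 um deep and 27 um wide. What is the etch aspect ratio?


Step 1: AR = depth / width
Step 2: AR = 134 / 27
AR = 5.0


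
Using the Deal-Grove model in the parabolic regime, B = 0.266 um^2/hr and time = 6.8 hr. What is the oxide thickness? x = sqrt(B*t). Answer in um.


Step 1: Compute B*t = 0.266 * 6.8 = 1.8088
Step 2: x = sqrt(1.8088)
x = 1.345 um


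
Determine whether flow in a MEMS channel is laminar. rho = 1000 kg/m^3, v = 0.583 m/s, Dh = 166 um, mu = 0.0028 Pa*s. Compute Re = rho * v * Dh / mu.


Step 1: Convert Dh to meters: Dh = 166e-6 m
Step 2: Re = rho * v * Dh / mu
Re = 1000 * 0.583 * 166e-6 / 0.0028
Re = 34.564
Since Re = 34.564 is below ~2300, the flow is laminar.


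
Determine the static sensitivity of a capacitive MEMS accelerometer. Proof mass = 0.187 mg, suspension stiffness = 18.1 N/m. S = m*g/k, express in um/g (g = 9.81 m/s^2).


Step 1: Convert mass: m = 0.187 mg = 1.87e-07 kg
Step 2: S = m * g / k = 1.87e-07 * 9.81 / 18.1
Step 3: S = 1.01e-07 m/g
Step 4: Convert to um/g: S = 0.101 um/g


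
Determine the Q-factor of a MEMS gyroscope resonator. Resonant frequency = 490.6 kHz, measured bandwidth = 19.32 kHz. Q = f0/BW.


Step 1: Q = f0 / bandwidth
Step 2: Q = 490.6 / 19.32
Q = 25.4


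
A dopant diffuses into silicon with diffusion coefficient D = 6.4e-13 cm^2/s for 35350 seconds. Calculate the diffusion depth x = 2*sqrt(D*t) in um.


Step 1: Compute D*t = 6.4e-13 * 35350 = 2.2624e-08 cm^2
Step 2: sqrt(D*t) = 1.50413e-04 cm
Step 3: x = 2 * 1.50413e-04 cm = 3.00826e-04 cm
Step 4: Convert to um (1 cm = 1e4 um): x = 3.008 um


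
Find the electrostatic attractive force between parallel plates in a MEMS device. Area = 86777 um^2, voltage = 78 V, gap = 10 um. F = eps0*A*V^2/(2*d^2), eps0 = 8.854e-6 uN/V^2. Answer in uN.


Step 1: Identify parameters.
eps0 = 8.854e-6 uN/V^2, A = 86777 um^2, V = 78 V, d = 10 um
Step 2: Compute V^2 = 78^2 = 6084
Step 3: Compute d^2 = 10^2 = 100
Step 4: F = 0.5 * 8.854e-6 * 86777 * 6084 / 100
F = 23.372 uN


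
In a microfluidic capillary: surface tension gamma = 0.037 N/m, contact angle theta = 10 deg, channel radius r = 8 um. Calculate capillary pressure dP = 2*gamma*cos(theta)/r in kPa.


Step 1: cos(10 deg) = 0.9848
Step 2: Convert r to m: r = 8e-6 m
Step 3: dP = 2 * 0.037 * 0.9848 / 8e-6 = 9109.4 Pa
Step 4: Convert Pa to kPa (divide by 1000).
dP = 9.11 kPa


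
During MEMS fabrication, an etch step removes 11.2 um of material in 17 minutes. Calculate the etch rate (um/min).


Step 1: Etch rate = depth / time
Step 2: rate = 11.2 / 17
rate = 0.659 um/min


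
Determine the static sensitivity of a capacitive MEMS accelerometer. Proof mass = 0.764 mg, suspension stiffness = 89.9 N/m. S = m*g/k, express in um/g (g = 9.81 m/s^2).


Step 1: Convert mass: m = 0.764 mg = 7.64e-07 kg
Step 2: S = m * g / k = 7.64e-07 * 9.81 / 89.9
Step 3: S = 8.34e-08 m/g
Step 4: Convert to um/g: S = 0.083 um/g


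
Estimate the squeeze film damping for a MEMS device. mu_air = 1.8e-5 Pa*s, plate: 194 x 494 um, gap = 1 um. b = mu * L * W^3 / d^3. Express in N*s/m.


Step 1: Convert to SI.
L = 194e-6 m, W = 494e-6 m, d = 1e-6 m
Step 2: W^3 = (494e-6)^3 = 1.21e-10 m^3
Step 3: d^3 = (1e-6)^3 = 1.00e-18 m^3
Step 4: b = 1.8e-5 * 194e-6 * 1.21e-10 / 1.00e-18
b = 4.21e-01 N*s/m


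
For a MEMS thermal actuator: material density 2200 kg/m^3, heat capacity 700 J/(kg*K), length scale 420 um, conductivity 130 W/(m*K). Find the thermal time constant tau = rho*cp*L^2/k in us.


Step 1: Convert L to m: L = 420e-6 m
Step 2: L^2 = (420e-6)^2 = 1.764e-07 m^2
Step 3: tau = 2200 * 700 * 1.764e-07 / 130 = 2.08966154e-03 s
Step 4: Convert to microseconds (multiply by 1e6).
tau = 2089.662 us


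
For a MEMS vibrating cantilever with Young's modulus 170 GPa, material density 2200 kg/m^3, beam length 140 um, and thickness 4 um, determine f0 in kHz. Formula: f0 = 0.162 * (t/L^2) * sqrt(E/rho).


Step 1: Convert units to SI.
t_SI = 4e-6 m, L_SI = 140e-6 m
Step 2: Calculate sqrt(E/rho).
sqrt(170e9 / 2200) = 8790.49 m/s
Step 3: Compute f0.
f0 = 0.162 * 4e-6 / (140e-6)^2 * 8790.49 = 290624.4 Hz = 290.62 kHz


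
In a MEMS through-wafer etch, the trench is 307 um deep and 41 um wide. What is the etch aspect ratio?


Step 1: AR = depth / width
Step 2: AR = 307 / 41
AR = 7.5


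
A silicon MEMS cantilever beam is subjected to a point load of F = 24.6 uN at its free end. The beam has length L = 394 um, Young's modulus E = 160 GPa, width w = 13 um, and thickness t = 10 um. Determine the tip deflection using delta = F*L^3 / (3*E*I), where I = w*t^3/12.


Step 1: Calculate the second moment of area.
I = w * t^3 / 12 = 13 * 10^3 / 12 = 1083.3333 um^4
Step 2: Convert E to consistent units (1 GPa = 1000 uN/um^2).
E = 160 GPa = 160000 uN/um^2
Step 3: Calculate tip deflection.
delta = F * L^3 / (3 * E * I)
delta = 24.6 * 394^3 / (3 * 160000 * 1083.3333)
delta = 2.8935 um


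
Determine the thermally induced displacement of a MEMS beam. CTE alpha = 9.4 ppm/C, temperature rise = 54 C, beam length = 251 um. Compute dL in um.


Step 1: Convert CTE: alpha = 9.4 ppm/C = 9.4e-6 /C
Step 2: dL = 9.4e-6 * 54 * 251
dL = 0.1274 um


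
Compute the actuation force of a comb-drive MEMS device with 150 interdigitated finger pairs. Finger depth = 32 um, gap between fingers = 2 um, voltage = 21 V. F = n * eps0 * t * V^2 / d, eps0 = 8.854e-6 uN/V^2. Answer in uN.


Step 1: Parameters: n=150, eps0=8.854e-6 uN/V^2, t=32 um, V=21 V, d=2 um
Step 2: V^2 = 441
Step 3: F = 150 * 8.854e-6 * 32 * 441 / 2
F = 9.371 uN


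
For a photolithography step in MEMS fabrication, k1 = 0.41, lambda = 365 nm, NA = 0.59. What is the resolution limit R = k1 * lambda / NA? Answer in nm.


Step 1: Identify values: k1 = 0.41, lambda = 365 nm, NA = 0.59
Step 2: R = k1 * lambda / NA
R = 0.41 * 365 / 0.59
R = 253.6 nm


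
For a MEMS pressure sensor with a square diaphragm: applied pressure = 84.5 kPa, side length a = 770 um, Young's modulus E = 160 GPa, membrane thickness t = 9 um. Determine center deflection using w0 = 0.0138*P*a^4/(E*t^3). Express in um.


Step 1: Convert pressure to compatible units (E is in GPa, so P in GPa).
P = 84.5 kPa = 84.5e-6 GPa
Step 2: Compute numerator: 0.0138 * P * a^4.
a^4 = 770^4 = 351530410000
numerator = 0.0138 * 84.5e-6 * 351530410000 = 4.099196e+05
Step 3: Compute denominator: E * t^3 = 160 * 9^3 = 116640
Step 4: w0 = numerator / denominator = 4.099196e+05 / 116640 = 3.5144 um


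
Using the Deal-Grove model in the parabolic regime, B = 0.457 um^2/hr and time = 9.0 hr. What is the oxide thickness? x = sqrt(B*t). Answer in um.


Step 1: Compute B*t = 0.457 * 9.0 = 4.113
Step 2: x = sqrt(4.113)
x = 2.028 um


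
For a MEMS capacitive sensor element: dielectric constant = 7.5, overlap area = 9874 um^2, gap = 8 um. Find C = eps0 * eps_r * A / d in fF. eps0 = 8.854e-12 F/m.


Step 1: Convert area to m^2: A = 9874e-12 m^2
Step 2: Convert gap to m: d = 8e-6 m
Step 3: C = eps0 * eps_r * A / d
C = 8.854e-12 * 7.5 * 9874e-12 / 8e-6
Step 4: Convert to fF (multiply by 1e15).
C = 81.96 fF


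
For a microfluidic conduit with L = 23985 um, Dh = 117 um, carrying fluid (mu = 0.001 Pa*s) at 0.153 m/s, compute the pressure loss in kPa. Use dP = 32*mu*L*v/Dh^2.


Step 1: Convert to SI: L = 23985e-6 m, Dh = 117e-6 m
Step 2: dP = 32 * 0.001 * 23985e-6 * 0.153 / (117e-6)^2
Step 3: dP = 8578.46 Pa
Step 4: Convert to kPa: dP = 8.58 kPa


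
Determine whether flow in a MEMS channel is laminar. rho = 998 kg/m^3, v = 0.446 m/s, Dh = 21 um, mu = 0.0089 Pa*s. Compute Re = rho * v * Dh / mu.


Step 1: Convert Dh to meters: Dh = 21e-6 m
Step 2: Re = rho * v * Dh / mu
Re = 998 * 0.446 * 21e-6 / 0.0089
Re = 1.05
Since Re = 1.05 is below ~2300, the flow is laminar.


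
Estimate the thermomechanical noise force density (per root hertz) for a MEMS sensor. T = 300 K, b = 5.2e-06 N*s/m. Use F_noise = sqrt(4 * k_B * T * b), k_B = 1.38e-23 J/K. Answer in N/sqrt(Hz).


Step 1: Compute 4 * k_B * T * b
= 4 * 1.38e-23 * 300 * 5.2e-06
= 8.6112e-26 N^2/Hz
Step 2: F_noise = sqrt(8.6112e-26)
F_noise = 2.93e-13 N/sqrt(Hz)


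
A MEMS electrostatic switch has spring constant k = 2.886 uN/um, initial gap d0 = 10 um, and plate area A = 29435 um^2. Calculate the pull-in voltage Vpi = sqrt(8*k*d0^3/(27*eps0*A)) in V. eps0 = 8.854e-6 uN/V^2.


Step 1: Compute numerator: 8 * k * d0^3 = 8 * 2.886 * 10^3 = 23088.0
Step 2: Compute denominator: 27 * eps0 * A = 27 * 8.854e-6 * 29435 = 7.036672
Step 3: Vpi = sqrt(23088.0 / 7.036672)
Vpi = 57.28 V


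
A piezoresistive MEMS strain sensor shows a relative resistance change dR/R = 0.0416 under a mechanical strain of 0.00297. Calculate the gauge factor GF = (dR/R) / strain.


Step 1: Identify values.
dR/R = 0.0416, strain = 0.00297
Step 2: GF = (dR/R) / strain = 0.0416 / 0.00297
GF = 14.0


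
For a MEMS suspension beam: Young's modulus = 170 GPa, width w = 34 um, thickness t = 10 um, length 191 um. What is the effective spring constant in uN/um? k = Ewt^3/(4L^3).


Step 1: Convert E to consistent units (1 GPa = 1000 uN/um^2).
E = 170 GPa = 170000 uN/um^2
Step 2: Compute t^3 = 10^3 = 1000
Step 3: Compute L^3 = 191^3 = 6967871
Step 4: k = 170000 * 34 * 1000 / (4 * 6967871)
k = 207.3804 uN/um


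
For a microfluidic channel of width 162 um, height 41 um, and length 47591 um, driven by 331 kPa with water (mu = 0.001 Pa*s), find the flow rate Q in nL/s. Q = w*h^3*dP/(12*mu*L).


Step 1: Convert all dimensions to SI (meters).
w = 162e-6 m, h = 41e-6 m, L = 47591e-6 m, dP = 331e3 Pa
Step 2: Q = w * h^3 * dP / (12 * mu * L)
Q = 162e-6 * (41e-6)^3 * 331e3 / (12 * 0.001 * 47591e-6) = 6.47125483e-09 m^3/s
Step 3: Convert Q from m^3/s to nL/s (1 m^3 = 1e12 nL, so multiply by 1e12).
Q = 6471.255 nL/s


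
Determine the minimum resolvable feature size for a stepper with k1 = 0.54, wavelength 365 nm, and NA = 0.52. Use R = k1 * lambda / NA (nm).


Step 1: Identify values: k1 = 0.54, lambda = 365 nm, NA = 0.52
Step 2: R = k1 * lambda / NA
R = 0.54 * 365 / 0.52
R = 379.0 nm


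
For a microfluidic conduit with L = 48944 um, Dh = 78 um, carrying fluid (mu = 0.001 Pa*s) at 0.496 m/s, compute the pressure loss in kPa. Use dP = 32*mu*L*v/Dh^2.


Step 1: Convert to SI: L = 48944e-6 m, Dh = 78e-6 m
Step 2: dP = 32 * 0.001 * 48944e-6 * 0.496 / (78e-6)^2
Step 3: dP = 127685.60 Pa
Step 4: Convert to kPa: dP = 127.69 kPa


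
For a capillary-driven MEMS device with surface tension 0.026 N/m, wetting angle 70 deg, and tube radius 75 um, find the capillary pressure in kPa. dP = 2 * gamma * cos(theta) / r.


Step 1: cos(70 deg) = 0.342
Step 2: Convert r to m: r = 75e-6 m
Step 3: dP = 2 * 0.026 * 0.342 / 75e-6 = 237.1 Pa
Step 4: Convert Pa to kPa (divide by 1000).
dP = 0.24 kPa


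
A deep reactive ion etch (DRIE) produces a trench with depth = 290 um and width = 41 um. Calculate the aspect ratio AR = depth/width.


Step 1: AR = depth / width
Step 2: AR = 290 / 41
AR = 7.1


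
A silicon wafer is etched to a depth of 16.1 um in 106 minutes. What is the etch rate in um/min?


Step 1: Etch rate = depth / time
Step 2: rate = 16.1 / 106
rate = 0.152 um/min


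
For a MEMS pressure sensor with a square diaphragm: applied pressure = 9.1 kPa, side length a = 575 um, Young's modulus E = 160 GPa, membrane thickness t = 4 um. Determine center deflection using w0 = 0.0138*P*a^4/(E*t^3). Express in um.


Step 1: Convert pressure to compatible units (E is in GPa, so P in GPa).
P = 9.1 kPa = 9.1e-6 GPa
Step 2: Compute numerator: 0.0138 * P * a^4.
a^4 = 575^4 = 109312890625
numerator = 0.0138 * 9.1e-6 * 109312890625 = 1.372751e+04
Step 3: Compute denominator: E * t^3 = 160 * 4^3 = 10240
Step 4: w0 = numerator / denominator = 1.372751e+04 / 10240 = 1.3406 um


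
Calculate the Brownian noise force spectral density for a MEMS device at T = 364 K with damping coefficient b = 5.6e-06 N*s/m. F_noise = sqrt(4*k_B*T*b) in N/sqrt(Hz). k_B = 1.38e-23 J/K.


Step 1: Compute 4 * k_B * T * b
= 4 * 1.38e-23 * 364 * 5.6e-06
= 1.1252e-25 N^2/Hz
Step 2: F_noise = sqrt(1.1252e-25)
F_noise = 3.35e-13 N/sqrt(Hz)


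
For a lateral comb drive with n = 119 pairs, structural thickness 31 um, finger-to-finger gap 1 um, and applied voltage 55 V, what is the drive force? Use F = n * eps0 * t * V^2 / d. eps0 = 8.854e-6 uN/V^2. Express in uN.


Step 1: Parameters: n=119, eps0=8.854e-6 uN/V^2, t=31 um, V=55 V, d=1 um
Step 2: V^2 = 3025
Step 3: F = 119 * 8.854e-6 * 31 * 3025 / 1
F = 98.804 uN


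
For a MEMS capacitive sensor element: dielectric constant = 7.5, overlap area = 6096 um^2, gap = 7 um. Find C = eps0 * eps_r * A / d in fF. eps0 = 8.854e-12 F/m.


Step 1: Convert area to m^2: A = 6096e-12 m^2
Step 2: Convert gap to m: d = 7e-6 m
Step 3: C = eps0 * eps_r * A / d
C = 8.854e-12 * 7.5 * 6096e-12 / 7e-6
Step 4: Convert to fF (multiply by 1e15).
C = 57.83 fF


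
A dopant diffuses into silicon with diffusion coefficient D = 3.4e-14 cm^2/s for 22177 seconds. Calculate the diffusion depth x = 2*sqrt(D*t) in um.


Step 1: Compute D*t = 3.4e-14 * 22177 = 7.54018e-10 cm^2
Step 2: sqrt(D*t) = 2.7459e-05 cm
Step 3: x = 2 * 2.7459e-05 cm = 5.4918e-05 cm
Step 4: Convert to um (1 cm = 1e4 um): x = 0.549 um


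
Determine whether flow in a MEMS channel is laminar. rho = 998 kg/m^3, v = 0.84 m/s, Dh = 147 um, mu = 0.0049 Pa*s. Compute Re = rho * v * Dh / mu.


Step 1: Convert Dh to meters: Dh = 147e-6 m
Step 2: Re = rho * v * Dh / mu
Re = 998 * 0.84 * 147e-6 / 0.0049
Re = 25.15
Since Re = 25.15 is below ~2300, the flow is laminar.


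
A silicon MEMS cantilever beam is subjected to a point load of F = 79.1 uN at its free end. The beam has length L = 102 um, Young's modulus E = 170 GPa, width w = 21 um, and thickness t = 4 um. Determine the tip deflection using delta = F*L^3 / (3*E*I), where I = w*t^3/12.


Step 1: Calculate the second moment of area.
I = w * t^3 / 12 = 21 * 4^3 / 12 = 112.0 um^4
Step 2: Convert E to consistent units (1 GPa = 1000 uN/um^2).
E = 170 GPa = 170000 uN/um^2
Step 3: Calculate tip deflection.
delta = F * L^3 / (3 * E * I)
delta = 79.1 * 102^3 / (3 * 170000 * 112.0)
delta = 1.4696 um


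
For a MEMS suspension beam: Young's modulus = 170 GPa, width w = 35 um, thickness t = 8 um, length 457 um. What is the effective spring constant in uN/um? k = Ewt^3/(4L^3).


Step 1: Convert E to consistent units (1 GPa = 1000 uN/um^2).
E = 170 GPa = 170000 uN/um^2
Step 2: Compute t^3 = 8^3 = 512
Step 3: Compute L^3 = 457^3 = 95443993
Step 4: k = 170000 * 35 * 512 / (4 * 95443993)
k = 7.9795 uN/um


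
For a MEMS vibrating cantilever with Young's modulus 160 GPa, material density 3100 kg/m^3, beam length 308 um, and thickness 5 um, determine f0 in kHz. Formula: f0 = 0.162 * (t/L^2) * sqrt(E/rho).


Step 1: Convert units to SI.
t_SI = 5e-6 m, L_SI = 308e-6 m
Step 2: Calculate sqrt(E/rho).
sqrt(160e9 / 3100) = 7184.21 m/s
Step 3: Compute f0.
f0 = 0.162 * 5e-6 / (308e-6)^2 * 7184.21 = 61342.7 Hz = 61.34 kHz


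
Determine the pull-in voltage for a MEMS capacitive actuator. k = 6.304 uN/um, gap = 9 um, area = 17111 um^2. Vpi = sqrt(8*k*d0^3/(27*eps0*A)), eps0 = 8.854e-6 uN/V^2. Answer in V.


Step 1: Compute numerator: 8 * k * d0^3 = 8 * 6.304 * 9^3 = 36764.928
Step 2: Compute denominator: 27 * eps0 * A = 27 * 8.854e-6 * 17111 = 4.090521
Step 3: Vpi = sqrt(36764.928 / 4.090521)
Vpi = 94.8 V


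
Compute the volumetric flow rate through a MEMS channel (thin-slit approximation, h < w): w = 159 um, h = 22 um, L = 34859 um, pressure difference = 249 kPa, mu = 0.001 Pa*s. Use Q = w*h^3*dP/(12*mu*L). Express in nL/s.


Step 1: Convert all dimensions to SI (meters).
w = 159e-6 m, h = 22e-6 m, L = 34859e-6 m, dP = 249e3 Pa
Step 2: Q = w * h^3 * dP / (12 * mu * L)
Q = 159e-6 * (22e-6)^3 * 249e3 / (12 * 0.001 * 34859e-6) = 1.00778605e-09 m^3/s
Step 3: Convert Q from m^3/s to nL/s (1 m^3 = 1e12 nL, so multiply by 1e12).
Q = 1007.786 nL/s


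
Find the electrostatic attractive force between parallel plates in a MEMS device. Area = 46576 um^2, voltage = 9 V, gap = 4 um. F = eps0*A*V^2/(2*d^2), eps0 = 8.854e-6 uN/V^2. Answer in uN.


Step 1: Identify parameters.
eps0 = 8.854e-6 uN/V^2, A = 46576 um^2, V = 9 V, d = 4 um
Step 2: Compute V^2 = 9^2 = 81
Step 3: Compute d^2 = 4^2 = 16
Step 4: F = 0.5 * 8.854e-6 * 46576 * 81 / 16
F = 1.044 uN


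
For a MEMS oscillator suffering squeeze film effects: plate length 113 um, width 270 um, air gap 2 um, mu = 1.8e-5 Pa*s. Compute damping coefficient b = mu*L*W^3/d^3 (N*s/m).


Step 1: Convert to SI.
L = 113e-6 m, W = 270e-6 m, d = 2e-6 m
Step 2: W^3 = (270e-6)^3 = 1.97e-11 m^3
Step 3: d^3 = (2e-6)^3 = 8.00e-18 m^3
Step 4: b = 1.8e-5 * 113e-6 * 1.97e-11 / 8.00e-18
b = 5.00e-03 N*s/m


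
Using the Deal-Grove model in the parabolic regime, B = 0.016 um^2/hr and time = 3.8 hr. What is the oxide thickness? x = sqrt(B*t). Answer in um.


Step 1: Compute B*t = 0.016 * 3.8 = 0.0608
Step 2: x = sqrt(0.0608)
x = 0.247 um


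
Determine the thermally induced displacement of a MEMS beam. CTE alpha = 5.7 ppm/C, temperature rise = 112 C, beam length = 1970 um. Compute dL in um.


Step 1: Convert CTE: alpha = 5.7 ppm/C = 5.7e-6 /C
Step 2: dL = 5.7e-6 * 112 * 1970
dL = 1.2576 um


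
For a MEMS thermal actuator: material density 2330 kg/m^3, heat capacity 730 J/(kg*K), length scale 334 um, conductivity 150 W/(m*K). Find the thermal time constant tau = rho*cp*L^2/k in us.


Step 1: Convert L to m: L = 334e-6 m
Step 2: L^2 = (334e-6)^2 = 1.11556e-07 m^2
Step 3: tau = 2330 * 730 * 1.11556e-07 / 150 = 1.26497067e-03 s
Step 4: Convert to microseconds (multiply by 1e6).
tau = 1264.971 us


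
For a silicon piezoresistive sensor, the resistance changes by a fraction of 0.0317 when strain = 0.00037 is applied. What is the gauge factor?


Step 1: Identify values.
dR/R = 0.0317, strain = 0.00037
Step 2: GF = (dR/R) / strain = 0.0317 / 0.00037
GF = 85.7


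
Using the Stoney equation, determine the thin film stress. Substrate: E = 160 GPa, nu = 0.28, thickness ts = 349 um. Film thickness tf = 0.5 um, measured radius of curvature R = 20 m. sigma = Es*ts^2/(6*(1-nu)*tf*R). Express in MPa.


Step 1: Compute numerator: Es * ts^2 = 160 * 349^2 = 19488160 (GPa*um^2)
Step 2: Compute denominator (R in um): 6*(1-nu)*tf*R = 6*0.72*0.5*20e6 = 43200000.0 (um^2)
Step 3: sigma (GPa) = 19488160 / 43200000.0 = 4.51115e-01 GPa
Step 4: Convert to MPa (x1000): sigma = 451.1 MPa


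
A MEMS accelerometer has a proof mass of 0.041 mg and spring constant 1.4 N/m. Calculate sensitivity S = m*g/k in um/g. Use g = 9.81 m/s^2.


Step 1: Convert mass: m = 0.041 mg = 4.10e-08 kg
Step 2: S = m * g / k = 4.10e-08 * 9.81 / 1.4
Step 3: S = 2.87e-07 m/g
Step 4: Convert to um/g: S = 0.287 um/g


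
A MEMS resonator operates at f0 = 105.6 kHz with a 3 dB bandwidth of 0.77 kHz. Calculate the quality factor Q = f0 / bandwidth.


Step 1: Q = f0 / bandwidth
Step 2: Q = 105.6 / 0.77
Q = 137.1


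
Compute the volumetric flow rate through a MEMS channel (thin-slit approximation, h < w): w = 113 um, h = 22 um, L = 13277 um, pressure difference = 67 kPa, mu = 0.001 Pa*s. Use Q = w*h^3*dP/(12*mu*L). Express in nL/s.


Step 1: Convert all dimensions to SI (meters).
w = 113e-6 m, h = 22e-6 m, L = 13277e-6 m, dP = 67e3 Pa
Step 2: Q = w * h^3 * dP / (12 * mu * L)
Q = 113e-6 * (22e-6)^3 * 67e3 / (12 * 0.001 * 13277e-6) = 5.0598785e-10 m^3/s
Step 3: Convert Q from m^3/s to nL/s (1 m^3 = 1e12 nL, so multiply by 1e12).
Q = 505.988 nL/s


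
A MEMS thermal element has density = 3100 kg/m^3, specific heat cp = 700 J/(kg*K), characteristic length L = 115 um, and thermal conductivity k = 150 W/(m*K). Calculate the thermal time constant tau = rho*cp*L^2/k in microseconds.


Step 1: Convert L to m: L = 115e-6 m
Step 2: L^2 = (115e-6)^2 = 1.3225e-08 m^2
Step 3: tau = 3100 * 700 * 1.3225e-08 / 150 = 1.9132167e-04 s
Step 4: Convert to microseconds (multiply by 1e6).
tau = 191.322 us


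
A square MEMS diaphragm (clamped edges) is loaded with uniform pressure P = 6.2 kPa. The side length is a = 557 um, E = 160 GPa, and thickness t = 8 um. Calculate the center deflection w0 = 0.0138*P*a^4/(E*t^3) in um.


Step 1: Convert pressure to compatible units (E is in GPa, so P in GPa).
P = 6.2 kPa = 6.2e-6 GPa
Step 2: Compute numerator: 0.0138 * P * a^4.
a^4 = 557^4 = 96254442001
numerator = 0.0138 * 6.2e-6 * 96254442001 = 8.23553e+03
Step 3: Compute denominator: E * t^3 = 160 * 8^3 = 81920
Step 4: w0 = numerator / denominator = 8.23553e+03 / 81920 = 0.1005 um


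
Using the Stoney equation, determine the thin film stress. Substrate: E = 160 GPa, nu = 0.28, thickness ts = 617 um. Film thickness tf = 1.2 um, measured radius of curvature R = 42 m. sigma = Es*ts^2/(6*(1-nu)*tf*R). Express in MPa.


Step 1: Compute numerator: Es * ts^2 = 160 * 617^2 = 60910240 (GPa*um^2)
Step 2: Compute denominator (R in um): 6*(1-nu)*tf*R = 6*0.72*1.2*42e6 = 217728000.0 (um^2)
Step 3: sigma (GPa) = 60910240 / 217728000.0 = 2.79754e-01 GPa
Step 4: Convert to MPa (x1000): sigma = 279.8 MPa


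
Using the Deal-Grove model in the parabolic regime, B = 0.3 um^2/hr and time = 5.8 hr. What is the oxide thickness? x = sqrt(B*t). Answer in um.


Step 1: Compute B*t = 0.3 * 5.8 = 1.74
Step 2: x = sqrt(1.74)
x = 1.319 um


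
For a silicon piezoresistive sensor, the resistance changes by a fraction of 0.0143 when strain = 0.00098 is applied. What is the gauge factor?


Step 1: Identify values.
dR/R = 0.0143, strain = 0.00098
Step 2: GF = (dR/R) / strain = 0.0143 / 0.00098
GF = 14.6


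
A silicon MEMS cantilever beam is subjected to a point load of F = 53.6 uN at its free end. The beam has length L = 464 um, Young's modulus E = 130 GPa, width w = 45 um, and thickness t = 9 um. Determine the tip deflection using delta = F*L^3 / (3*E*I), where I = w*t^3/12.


Step 1: Calculate the second moment of area.
I = w * t^3 / 12 = 45 * 9^3 / 12 = 2733.75 um^4
Step 2: Convert E to consistent units (1 GPa = 1000 uN/um^2).
E = 130 GPa = 130000 uN/um^2
Step 3: Calculate tip deflection.
delta = F * L^3 / (3 * E * I)
delta = 53.6 * 464^3 / (3 * 130000 * 2733.75)
delta = 5.0222 um


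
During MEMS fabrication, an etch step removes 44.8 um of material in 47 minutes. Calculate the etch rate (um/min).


Step 1: Etch rate = depth / time
Step 2: rate = 44.8 / 47
rate = 0.953 um/min


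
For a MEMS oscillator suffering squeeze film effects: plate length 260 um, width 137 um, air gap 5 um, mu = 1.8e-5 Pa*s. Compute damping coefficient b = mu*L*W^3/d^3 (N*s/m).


Step 1: Convert to SI.
L = 260e-6 m, W = 137e-6 m, d = 5e-6 m
Step 2: W^3 = (137e-6)^3 = 2.57e-12 m^3
Step 3: d^3 = (5e-6)^3 = 1.25e-16 m^3
Step 4: b = 1.8e-5 * 260e-6 * 2.57e-12 / 1.25e-16
b = 9.63e-05 N*s/m
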